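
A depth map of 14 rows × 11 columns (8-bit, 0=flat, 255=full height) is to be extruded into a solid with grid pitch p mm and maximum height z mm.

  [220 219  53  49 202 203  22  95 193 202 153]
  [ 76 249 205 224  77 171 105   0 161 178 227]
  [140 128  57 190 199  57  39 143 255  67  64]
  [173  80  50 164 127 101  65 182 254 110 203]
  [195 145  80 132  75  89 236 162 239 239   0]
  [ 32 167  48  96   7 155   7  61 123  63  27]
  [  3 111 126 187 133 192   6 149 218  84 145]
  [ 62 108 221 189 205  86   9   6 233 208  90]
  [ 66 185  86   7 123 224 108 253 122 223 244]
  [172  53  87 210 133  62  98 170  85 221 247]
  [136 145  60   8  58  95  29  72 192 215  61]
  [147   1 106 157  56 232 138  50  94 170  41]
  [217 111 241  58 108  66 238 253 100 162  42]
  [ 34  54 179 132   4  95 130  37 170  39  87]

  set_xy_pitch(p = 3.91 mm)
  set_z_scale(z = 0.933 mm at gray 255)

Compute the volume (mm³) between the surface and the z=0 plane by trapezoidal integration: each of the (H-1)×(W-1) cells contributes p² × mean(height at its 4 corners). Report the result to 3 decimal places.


height_mm = gray/255 × 0.933; cell vol = 3.91² × mean(4 corners)
unit = 3.91² × 0.933 / (4×255) = 0.0139841 mm³ per gray-sum
row 0: Σ corner-gray over 10 cells = 5892  → 82.3944
row 1: Σ corner-gray over 10 cells = 5517  → 77.1504
row 2: Σ corner-gray over 10 cells = 5116  → 71.5427
row 3: Σ corner-gray over 10 cells = 5631  → 78.7446
row 4: Σ corner-gray over 10 cells = 4502  → 62.9565
row 5: Σ corner-gray over 10 cells = 4073  → 56.9573
row 6: Σ corner-gray over 10 cells = 5242  → 73.3047
row 7: Σ corner-gray over 10 cells = 5654  → 79.0662
row 8: Σ corner-gray over 10 cells = 5629  → 78.7166
row 9: Σ corner-gray over 10 cells = 4602  → 64.3549
row 10: Σ corner-gray over 10 cells = 4141  → 57.9082
row 11: Σ corner-gray over 10 cells = 5129  → 71.7245
row 12: Σ corner-gray over 10 cells = 4734  → 66.2008
Σ rows: total corner-gray = 65862  → 921.0218 mm³

921.022


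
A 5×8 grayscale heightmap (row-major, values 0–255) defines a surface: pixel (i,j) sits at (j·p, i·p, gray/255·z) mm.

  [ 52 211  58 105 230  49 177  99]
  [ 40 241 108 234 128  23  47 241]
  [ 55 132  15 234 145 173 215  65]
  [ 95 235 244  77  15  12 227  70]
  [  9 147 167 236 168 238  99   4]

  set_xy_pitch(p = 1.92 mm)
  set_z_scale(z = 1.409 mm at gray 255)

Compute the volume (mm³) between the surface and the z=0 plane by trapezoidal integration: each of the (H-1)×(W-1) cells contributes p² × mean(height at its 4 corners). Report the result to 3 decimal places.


height_mm = gray/255 × 1.409; cell vol = 1.92² × mean(4 corners)
unit = 1.92² × 1.409 / (4×255) = 0.00509229 mm³ per gray-sum
row 0: Σ corner-gray over 7 cells = 3654  → 18.6072
row 1: Σ corner-gray over 7 cells = 3791  → 19.3049
row 2: Σ corner-gray over 7 cells = 3733  → 19.0095
row 3: Σ corner-gray over 7 cells = 3908  → 19.9007
Σ rows: total corner-gray = 15086  → 76.8223 mm³

76.822


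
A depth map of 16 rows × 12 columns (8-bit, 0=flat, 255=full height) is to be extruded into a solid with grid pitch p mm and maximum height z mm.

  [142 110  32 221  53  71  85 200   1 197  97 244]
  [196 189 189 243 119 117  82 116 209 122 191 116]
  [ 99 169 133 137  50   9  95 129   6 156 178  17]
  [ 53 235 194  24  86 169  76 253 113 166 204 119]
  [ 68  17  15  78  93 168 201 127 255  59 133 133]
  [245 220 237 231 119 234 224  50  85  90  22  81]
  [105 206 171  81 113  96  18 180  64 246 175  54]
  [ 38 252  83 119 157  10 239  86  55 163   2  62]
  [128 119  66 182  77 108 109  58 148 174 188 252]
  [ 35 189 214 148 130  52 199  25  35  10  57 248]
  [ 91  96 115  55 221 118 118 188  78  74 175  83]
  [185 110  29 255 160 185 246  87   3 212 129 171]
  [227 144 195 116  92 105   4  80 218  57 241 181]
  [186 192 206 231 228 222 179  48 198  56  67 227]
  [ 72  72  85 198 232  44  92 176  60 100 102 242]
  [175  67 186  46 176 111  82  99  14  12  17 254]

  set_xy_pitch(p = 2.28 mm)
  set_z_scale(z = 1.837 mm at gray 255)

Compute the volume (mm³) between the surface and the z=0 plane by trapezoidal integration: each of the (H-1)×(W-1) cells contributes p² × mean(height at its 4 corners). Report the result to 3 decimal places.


height_mm = gray/255 × 1.837; cell vol = 2.28² × mean(4 corners)
unit = 2.28² × 1.837 / (4×255) = 0.00936222 mm³ per gray-sum
row 0: Σ corner-gray over 11 cells = 5986  → 56.0422
row 1: Σ corner-gray over 11 cells = 5706  → 53.4208
row 2: Σ corner-gray over 11 cells = 5452  → 51.0428
row 3: Σ corner-gray over 11 cells = 5705  → 53.4114
row 4: Σ corner-gray over 11 cells = 5843  → 54.7034
row 5: Σ corner-gray over 11 cells = 6209  → 58.1300
row 6: Σ corner-gray over 11 cells = 5291  → 49.5355
row 7: Σ corner-gray over 11 cells = 5270  → 49.3389
row 8: Σ corner-gray over 11 cells = 5239  → 49.0487
row 9: Σ corner-gray over 11 cells = 5051  → 47.2886
row 10: Σ corner-gray over 11 cells = 5838  → 54.6566
row 11: Σ corner-gray over 11 cells = 6100  → 57.1095
row 12: Σ corner-gray over 11 cells = 6579  → 61.5940
row 13: Σ corner-gray over 11 cells = 6303  → 59.0101
row 14: Σ corner-gray over 11 cells = 4685  → 43.8620
Σ rows: total corner-gray = 85257  → 798.1945 mm³

798.194


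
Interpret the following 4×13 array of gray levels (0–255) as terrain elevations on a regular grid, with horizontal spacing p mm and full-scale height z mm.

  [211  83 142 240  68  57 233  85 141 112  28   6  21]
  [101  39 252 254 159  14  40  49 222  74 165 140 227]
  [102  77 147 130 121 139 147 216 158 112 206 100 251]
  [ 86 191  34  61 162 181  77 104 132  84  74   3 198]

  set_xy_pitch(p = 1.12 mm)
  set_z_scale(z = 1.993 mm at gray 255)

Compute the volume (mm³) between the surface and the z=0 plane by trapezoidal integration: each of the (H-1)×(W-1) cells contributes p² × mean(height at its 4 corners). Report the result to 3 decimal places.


44.897

height_mm = gray/255 × 1.993; cell vol = 1.12² × mean(4 corners)
unit = 1.12² × 1.993 / (4×255) = 0.002451 mm³ per gray-sum
row 0: Σ corner-gray over 12 cells = 5766  → 14.1325
row 1: Σ corner-gray over 12 cells = 6603  → 16.1839
row 2: Σ corner-gray over 12 cells = 5949  → 14.5810
Σ rows: total corner-gray = 18318  → 44.8974 mm³


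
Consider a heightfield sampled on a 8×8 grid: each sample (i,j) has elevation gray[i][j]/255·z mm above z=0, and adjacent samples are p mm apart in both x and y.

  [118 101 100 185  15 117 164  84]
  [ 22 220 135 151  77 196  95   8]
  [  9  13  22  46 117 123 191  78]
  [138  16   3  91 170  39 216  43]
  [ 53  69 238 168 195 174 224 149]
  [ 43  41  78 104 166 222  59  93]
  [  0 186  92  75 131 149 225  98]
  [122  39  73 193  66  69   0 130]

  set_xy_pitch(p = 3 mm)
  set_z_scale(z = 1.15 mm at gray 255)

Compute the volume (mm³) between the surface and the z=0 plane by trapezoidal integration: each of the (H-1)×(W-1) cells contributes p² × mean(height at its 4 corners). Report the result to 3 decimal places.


225.610

height_mm = gray/255 × 1.15; cell vol = 3² × mean(4 corners)
unit = 3² × 1.15 / (4×255) = 0.0101471 mm³ per gray-sum
row 0: Σ corner-gray over 7 cells = 3344  → 33.9318
row 1: Σ corner-gray over 7 cells = 2889  → 29.3149
row 2: Σ corner-gray over 7 cells = 2362  → 23.9674
row 3: Σ corner-gray over 7 cells = 3589  → 36.4178
row 4: Σ corner-gray over 7 cells = 3814  → 38.7009
row 5: Σ corner-gray over 7 cells = 3290  → 33.3838
row 6: Σ corner-gray over 7 cells = 2946  → 29.8932
Σ rows: total corner-gray = 22234  → 225.6097 mm³


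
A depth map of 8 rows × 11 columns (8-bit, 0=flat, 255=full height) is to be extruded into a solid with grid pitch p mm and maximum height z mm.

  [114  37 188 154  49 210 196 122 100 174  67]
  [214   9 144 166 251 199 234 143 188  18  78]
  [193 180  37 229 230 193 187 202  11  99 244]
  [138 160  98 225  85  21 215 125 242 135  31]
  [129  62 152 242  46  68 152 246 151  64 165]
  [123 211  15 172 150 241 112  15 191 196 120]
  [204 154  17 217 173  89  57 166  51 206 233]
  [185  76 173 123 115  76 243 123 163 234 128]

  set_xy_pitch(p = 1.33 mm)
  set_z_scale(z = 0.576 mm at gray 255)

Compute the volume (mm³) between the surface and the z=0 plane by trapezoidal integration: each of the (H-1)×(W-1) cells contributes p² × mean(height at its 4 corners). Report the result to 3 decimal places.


height_mm = gray/255 × 0.576; cell vol = 1.33² × mean(4 corners)
unit = 1.33² × 0.576 / (4×255) = 0.000998908 mm³ per gray-sum
row 0: Σ corner-gray over 10 cells = 5637  → 5.6308
row 1: Σ corner-gray over 10 cells = 6169  → 6.1623
row 2: Σ corner-gray over 10 cells = 5954  → 5.9475
row 3: Σ corner-gray over 10 cells = 5441  → 5.4351
row 4: Σ corner-gray over 10 cells = 5509  → 5.5030
row 5: Σ corner-gray over 10 cells = 5546  → 5.5399
row 6: Σ corner-gray over 10 cells = 5662  → 5.6558
Σ rows: total corner-gray = 39918  → 39.8744 mm³

39.874


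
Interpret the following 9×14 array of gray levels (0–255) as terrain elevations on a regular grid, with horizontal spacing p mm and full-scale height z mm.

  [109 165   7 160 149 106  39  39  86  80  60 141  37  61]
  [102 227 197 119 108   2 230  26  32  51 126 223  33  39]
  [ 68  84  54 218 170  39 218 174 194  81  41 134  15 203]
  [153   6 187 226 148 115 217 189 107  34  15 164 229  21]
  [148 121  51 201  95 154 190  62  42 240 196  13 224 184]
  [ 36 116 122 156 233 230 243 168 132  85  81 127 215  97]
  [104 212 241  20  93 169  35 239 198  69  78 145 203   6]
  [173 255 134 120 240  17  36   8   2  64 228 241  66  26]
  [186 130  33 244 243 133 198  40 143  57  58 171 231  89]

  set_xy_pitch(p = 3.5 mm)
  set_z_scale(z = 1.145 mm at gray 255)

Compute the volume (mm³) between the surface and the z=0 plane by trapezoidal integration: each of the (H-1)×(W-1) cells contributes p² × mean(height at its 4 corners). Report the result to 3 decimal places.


726.574

height_mm = gray/255 × 1.145; cell vol = 3.5² × mean(4 corners)
unit = 3.5² × 1.145 / (4×255) = 0.0137512 mm³ per gray-sum
row 0: Σ corner-gray over 13 cells = 5197  → 71.4651
row 1: Σ corner-gray over 13 cells = 6004  → 82.5624
row 2: Σ corner-gray over 13 cells = 6563  → 90.2493
row 3: Σ corner-gray over 13 cells = 6958  → 95.6810
row 4: Σ corner-gray over 13 cells = 7459  → 102.5704
row 5: Σ corner-gray over 13 cells = 7463  → 102.6254
row 6: Σ corner-gray over 13 cells = 6535  → 89.8643
row 7: Σ corner-gray over 13 cells = 6658  → 91.5557
Σ rows: total corner-gray = 52837  → 726.5735 mm³


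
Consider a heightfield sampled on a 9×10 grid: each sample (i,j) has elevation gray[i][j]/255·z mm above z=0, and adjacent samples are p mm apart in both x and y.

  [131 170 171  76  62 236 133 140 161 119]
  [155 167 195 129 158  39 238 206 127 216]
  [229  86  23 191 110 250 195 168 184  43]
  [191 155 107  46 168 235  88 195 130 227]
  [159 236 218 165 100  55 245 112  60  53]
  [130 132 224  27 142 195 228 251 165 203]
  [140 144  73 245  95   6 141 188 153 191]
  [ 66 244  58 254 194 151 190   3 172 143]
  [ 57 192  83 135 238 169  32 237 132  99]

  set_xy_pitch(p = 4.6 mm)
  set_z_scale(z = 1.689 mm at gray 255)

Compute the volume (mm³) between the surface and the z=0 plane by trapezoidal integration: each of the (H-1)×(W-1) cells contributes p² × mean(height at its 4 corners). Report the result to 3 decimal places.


1515.624

height_mm = gray/255 × 1.689; cell vol = 4.6² × mean(4 corners)
unit = 4.6² × 1.689 / (4×255) = 0.0350385 mm³ per gray-sum
row 0: Σ corner-gray over 9 cells = 5437  → 190.5042
row 1: Σ corner-gray over 9 cells = 5575  → 195.3395
row 2: Σ corner-gray over 9 cells = 5352  → 187.5259
row 3: Σ corner-gray over 9 cells = 5260  → 184.3024
row 4: Σ corner-gray over 9 cells = 5655  → 198.1426
row 5: Σ corner-gray over 9 cells = 5482  → 192.0809
row 6: Σ corner-gray over 9 cells = 5162  → 180.8686
row 7: Σ corner-gray over 9 cells = 5333  → 186.8602
Σ rows: total corner-gray = 43256  → 1515.6241 mm³


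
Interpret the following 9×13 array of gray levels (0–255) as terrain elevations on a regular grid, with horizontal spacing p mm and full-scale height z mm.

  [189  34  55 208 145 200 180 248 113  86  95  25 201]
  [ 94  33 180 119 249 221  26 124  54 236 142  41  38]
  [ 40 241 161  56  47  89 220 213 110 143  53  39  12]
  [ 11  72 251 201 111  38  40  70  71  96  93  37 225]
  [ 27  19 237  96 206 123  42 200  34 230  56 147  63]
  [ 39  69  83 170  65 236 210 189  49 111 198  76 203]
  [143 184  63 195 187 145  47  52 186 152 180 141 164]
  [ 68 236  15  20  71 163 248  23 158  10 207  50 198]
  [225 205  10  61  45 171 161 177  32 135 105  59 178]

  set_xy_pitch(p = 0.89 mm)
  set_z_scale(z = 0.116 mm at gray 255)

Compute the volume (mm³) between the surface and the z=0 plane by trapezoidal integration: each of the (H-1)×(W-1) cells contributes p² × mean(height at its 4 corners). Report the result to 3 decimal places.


height_mm = gray/255 × 0.116; cell vol = 0.89² × mean(4 corners)
unit = 0.89² × 0.116 / (4×255) = 9.0082e-05 mm³ per gray-sum
row 0: Σ corner-gray over 12 cells = 6150  → 0.5540
row 1: Σ corner-gray over 12 cells = 5778  → 0.5205
row 2: Σ corner-gray over 12 cells = 5192  → 0.4677
row 3: Σ corner-gray over 12 cells = 5266  → 0.4744
row 4: Σ corner-gray over 12 cells = 6024  → 0.5427
row 5: Σ corner-gray over 12 cells = 6525  → 0.5878
row 6: Σ corner-gray over 12 cells = 6039  → 0.5440
row 7: Σ corner-gray over 12 cells = 5393  → 0.4858
Σ rows: total corner-gray = 46367  → 4.1768 mm³

4.177


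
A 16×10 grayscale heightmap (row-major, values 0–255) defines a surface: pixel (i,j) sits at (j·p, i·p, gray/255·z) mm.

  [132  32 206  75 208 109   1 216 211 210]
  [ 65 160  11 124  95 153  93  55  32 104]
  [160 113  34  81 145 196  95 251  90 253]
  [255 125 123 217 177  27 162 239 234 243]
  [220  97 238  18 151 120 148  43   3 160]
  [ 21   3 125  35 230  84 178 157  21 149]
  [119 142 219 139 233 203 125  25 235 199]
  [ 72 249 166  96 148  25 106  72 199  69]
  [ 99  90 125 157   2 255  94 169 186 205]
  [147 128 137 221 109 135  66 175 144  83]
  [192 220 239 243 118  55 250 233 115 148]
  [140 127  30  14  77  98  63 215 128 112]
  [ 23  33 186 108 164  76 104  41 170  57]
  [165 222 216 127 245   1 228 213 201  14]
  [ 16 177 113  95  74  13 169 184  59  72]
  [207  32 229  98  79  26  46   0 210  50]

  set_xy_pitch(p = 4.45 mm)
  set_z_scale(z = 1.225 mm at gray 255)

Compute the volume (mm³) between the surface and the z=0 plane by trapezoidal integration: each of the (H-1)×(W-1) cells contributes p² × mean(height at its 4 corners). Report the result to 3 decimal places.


1666.838

height_mm = gray/255 × 1.225; cell vol = 4.45² × mean(4 corners)
unit = 4.45² × 1.225 / (4×255) = 0.0237824 mm³ per gray-sum
row 0: Σ corner-gray over 9 cells = 4073  → 96.8658
row 1: Σ corner-gray over 9 cells = 4038  → 96.0334
row 2: Σ corner-gray over 9 cells = 5529  → 131.4930
row 3: Σ corner-gray over 9 cells = 5122  → 121.8135
row 4: Σ corner-gray over 9 cells = 3852  → 91.6099
row 5: Σ corner-gray over 9 cells = 4796  → 114.0605
row 6: Σ corner-gray over 9 cells = 5223  → 124.2155
row 7: Σ corner-gray over 9 cells = 4723  → 112.3243
row 8: Σ corner-gray over 9 cells = 4920  → 117.0095
row 9: Σ corner-gray over 9 cells = 5746  → 136.6538
row 10: Σ corner-gray over 9 cells = 5042  → 119.9109
row 11: Σ corner-gray over 9 cells = 3600  → 85.6167
row 12: Σ corner-gray over 9 cells = 4929  → 117.2235
row 13: Σ corner-gray over 9 cells = 4941  → 117.5089
row 14: Σ corner-gray over 9 cells = 3553  → 84.4989
Σ rows: total corner-gray = 70087  → 1666.8381 mm³


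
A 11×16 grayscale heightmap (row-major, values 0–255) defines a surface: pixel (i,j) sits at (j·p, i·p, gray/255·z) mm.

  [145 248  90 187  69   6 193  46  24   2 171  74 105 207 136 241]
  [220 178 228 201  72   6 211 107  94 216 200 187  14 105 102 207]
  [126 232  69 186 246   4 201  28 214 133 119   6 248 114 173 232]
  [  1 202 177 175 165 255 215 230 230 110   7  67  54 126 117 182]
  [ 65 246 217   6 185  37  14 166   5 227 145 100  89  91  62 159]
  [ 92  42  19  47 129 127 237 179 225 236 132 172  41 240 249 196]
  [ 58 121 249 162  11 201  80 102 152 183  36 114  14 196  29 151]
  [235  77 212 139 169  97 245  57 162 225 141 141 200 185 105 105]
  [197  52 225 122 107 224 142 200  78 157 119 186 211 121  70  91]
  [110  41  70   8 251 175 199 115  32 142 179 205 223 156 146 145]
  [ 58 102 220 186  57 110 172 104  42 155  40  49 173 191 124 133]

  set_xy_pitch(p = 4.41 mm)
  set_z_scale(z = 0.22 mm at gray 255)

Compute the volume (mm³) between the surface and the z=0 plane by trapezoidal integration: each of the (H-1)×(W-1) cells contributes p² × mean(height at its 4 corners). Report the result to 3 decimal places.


height_mm = gray/255 × 0.22; cell vol = 4.41² × mean(4 corners)
unit = 4.41² × 0.22 / (4×255) = 0.00419469 mm³ per gray-sum
row 0: Σ corner-gray over 15 cells = 7771  → 32.5969
row 1: Σ corner-gray over 15 cells = 8573  → 35.9611
row 2: Σ corner-gray over 15 cells = 8747  → 36.6909
row 3: Σ corner-gray over 15 cells = 7847  → 32.9157
row 4: Σ corner-gray over 15 cells = 7842  → 32.8947
row 5: Σ corner-gray over 15 cells = 7947  → 33.3352
row 6: Σ corner-gray over 15 cells = 8159  → 34.2245
row 7: Σ corner-gray over 15 cells = 8966  → 37.6096
row 8: Σ corner-gray over 15 cells = 8455  → 35.4661
row 9: Σ corner-gray over 15 cells = 7780  → 32.6347
Σ rows: total corner-gray = 82087  → 344.3294 mm³

344.329


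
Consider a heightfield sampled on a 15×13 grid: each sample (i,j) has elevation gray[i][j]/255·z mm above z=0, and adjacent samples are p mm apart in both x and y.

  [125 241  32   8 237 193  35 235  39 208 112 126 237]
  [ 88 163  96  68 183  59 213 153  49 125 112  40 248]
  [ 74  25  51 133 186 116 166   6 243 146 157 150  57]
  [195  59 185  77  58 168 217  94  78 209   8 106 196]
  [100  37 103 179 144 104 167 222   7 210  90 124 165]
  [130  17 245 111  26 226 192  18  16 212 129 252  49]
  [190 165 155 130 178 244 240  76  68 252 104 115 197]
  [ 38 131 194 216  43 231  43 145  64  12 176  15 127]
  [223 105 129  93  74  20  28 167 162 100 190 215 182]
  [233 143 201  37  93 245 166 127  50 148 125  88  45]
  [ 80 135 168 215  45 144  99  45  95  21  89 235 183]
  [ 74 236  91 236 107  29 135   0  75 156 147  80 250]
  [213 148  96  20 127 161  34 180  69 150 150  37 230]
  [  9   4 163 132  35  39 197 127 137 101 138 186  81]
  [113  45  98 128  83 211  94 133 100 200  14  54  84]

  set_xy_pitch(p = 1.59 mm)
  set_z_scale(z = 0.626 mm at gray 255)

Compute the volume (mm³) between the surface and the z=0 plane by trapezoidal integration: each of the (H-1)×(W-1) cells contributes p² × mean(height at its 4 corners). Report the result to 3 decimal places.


128.644

height_mm = gray/255 × 0.626; cell vol = 1.59² × mean(4 corners)
unit = 1.59² × 0.626 / (4×255) = 0.00155156 mm³ per gray-sum
row 0: Σ corner-gray over 12 cells = 6152  → 9.5452
row 1: Σ corner-gray over 12 cells = 5747  → 8.9168
row 2: Σ corner-gray over 12 cells = 5798  → 8.9959
row 3: Σ corner-gray over 12 cells = 5948  → 9.2287
row 4: Σ corner-gray over 12 cells = 6106  → 9.4738
row 5: Σ corner-gray over 12 cells = 6908  → 10.7182
row 6: Σ corner-gray over 12 cells = 6546  → 10.1565
row 7: Σ corner-gray over 12 cells = 5676  → 8.8067
row 8: Σ corner-gray over 12 cells = 6095  → 9.4568
row 9: Σ corner-gray over 12 cells = 5969  → 9.2613
row 10: Σ corner-gray over 12 cells = 5753  → 8.9261
row 11: Σ corner-gray over 12 cells = 5695  → 8.8361
row 12: Σ corner-gray over 12 cells = 5395  → 8.3707
row 13: Σ corner-gray over 12 cells = 5125  → 7.9517
Σ rows: total corner-gray = 82913  → 128.6444 mm³


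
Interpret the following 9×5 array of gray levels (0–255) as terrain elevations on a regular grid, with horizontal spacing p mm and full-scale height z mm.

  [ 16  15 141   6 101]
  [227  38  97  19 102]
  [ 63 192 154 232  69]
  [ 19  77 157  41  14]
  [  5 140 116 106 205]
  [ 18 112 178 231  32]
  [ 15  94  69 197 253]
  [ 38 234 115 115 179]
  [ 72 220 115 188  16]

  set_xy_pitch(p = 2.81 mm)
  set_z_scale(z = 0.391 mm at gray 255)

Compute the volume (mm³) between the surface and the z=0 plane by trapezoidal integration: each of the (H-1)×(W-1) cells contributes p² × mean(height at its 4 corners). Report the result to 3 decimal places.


height_mm = gray/255 × 0.391; cell vol = 2.81² × mean(4 corners)
unit = 2.81² × 0.391 / (4×255) = 0.00302684 mm³ per gray-sum
row 0: Σ corner-gray over 4 cells = 1078  → 3.2629
row 1: Σ corner-gray over 4 cells = 1925  → 5.8267
row 2: Σ corner-gray over 4 cells = 1871  → 5.6632
row 3: Σ corner-gray over 4 cells = 1517  → 4.5917
row 4: Σ corner-gray over 4 cells = 2026  → 6.1324
row 5: Σ corner-gray over 4 cells = 2080  → 6.2958
row 6: Σ corner-gray over 4 cells = 2133  → 6.4562
row 7: Σ corner-gray over 4 cells = 2279  → 6.8982
Σ rows: total corner-gray = 14909  → 45.1271 mm³

45.127


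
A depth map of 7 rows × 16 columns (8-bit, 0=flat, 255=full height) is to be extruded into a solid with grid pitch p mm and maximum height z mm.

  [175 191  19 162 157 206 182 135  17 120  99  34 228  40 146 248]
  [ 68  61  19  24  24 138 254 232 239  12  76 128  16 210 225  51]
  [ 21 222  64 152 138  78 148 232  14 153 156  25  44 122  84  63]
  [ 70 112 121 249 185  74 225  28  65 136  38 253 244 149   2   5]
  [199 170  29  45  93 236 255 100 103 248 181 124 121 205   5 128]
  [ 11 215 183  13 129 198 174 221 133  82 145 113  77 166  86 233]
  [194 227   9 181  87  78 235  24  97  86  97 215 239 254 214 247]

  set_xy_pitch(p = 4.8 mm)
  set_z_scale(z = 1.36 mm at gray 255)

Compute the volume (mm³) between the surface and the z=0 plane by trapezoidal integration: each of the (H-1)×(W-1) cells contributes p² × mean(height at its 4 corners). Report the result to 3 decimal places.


1419.387

height_mm = gray/255 × 1.36; cell vol = 4.8² × mean(4 corners)
unit = 4.8² × 1.36 / (4×255) = 0.03072 mm³ per gray-sum
row 0: Σ corner-gray over 15 cells = 7330  → 225.1776
row 1: Σ corner-gray over 15 cells = 6783  → 208.3738
row 2: Σ corner-gray over 15 cells = 7185  → 220.7232
row 3: Σ corner-gray over 15 cells = 7994  → 245.5757
row 4: Σ corner-gray over 15 cells = 8271  → 254.0851
row 5: Σ corner-gray over 15 cells = 8641  → 265.4515
Σ rows: total corner-gray = 46204  → 1419.3869 mm³


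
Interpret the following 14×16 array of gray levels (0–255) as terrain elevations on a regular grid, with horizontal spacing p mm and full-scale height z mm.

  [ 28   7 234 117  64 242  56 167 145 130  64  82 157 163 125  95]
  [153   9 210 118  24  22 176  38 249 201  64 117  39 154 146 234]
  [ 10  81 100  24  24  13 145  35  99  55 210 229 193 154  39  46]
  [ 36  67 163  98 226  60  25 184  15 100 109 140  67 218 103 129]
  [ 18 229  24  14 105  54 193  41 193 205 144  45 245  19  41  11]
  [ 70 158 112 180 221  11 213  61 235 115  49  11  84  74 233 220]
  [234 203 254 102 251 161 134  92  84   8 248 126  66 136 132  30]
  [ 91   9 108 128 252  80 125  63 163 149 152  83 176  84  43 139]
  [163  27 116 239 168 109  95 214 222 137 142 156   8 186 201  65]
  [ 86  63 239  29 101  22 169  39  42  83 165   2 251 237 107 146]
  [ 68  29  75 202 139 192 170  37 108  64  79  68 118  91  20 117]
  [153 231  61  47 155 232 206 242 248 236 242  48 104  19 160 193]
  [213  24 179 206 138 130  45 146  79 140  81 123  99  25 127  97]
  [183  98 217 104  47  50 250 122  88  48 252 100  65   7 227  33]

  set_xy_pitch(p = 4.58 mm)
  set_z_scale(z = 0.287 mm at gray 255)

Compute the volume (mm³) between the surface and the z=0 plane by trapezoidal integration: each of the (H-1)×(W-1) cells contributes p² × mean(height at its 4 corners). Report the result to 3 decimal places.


height_mm = gray/255 × 0.287; cell vol = 4.58² × mean(4 corners)
unit = 4.58² × 0.287 / (4×255) = 0.00590218 mm³ per gray-sum
row 0: Σ corner-gray over 15 cells = 7150  → 42.2006
row 1: Σ corner-gray over 15 cells = 6379  → 37.6500
row 2: Σ corner-gray over 15 cells = 6173  → 36.4342
row 3: Σ corner-gray over 15 cells = 6448  → 38.0573
row 4: Σ corner-gray over 15 cells = 6937  → 40.9434
row 5: Σ corner-gray over 15 cells = 8062  → 47.5834
row 6: Σ corner-gray over 15 cells = 7718  → 45.5530
row 7: Σ corner-gray over 15 cells = 7728  → 45.6121
row 8: Σ corner-gray over 15 cells = 7598  → 44.8448
row 9: Σ corner-gray over 15 cells = 6299  → 37.1779
row 10: Σ corner-gray over 15 cells = 7777  → 45.9013
row 11: Σ corner-gray over 15 cells = 8202  → 48.4097
row 12: Σ corner-gray over 15 cells = 6960  → 41.0792
Σ rows: total corner-gray = 93431  → 551.4469 mm³

551.447


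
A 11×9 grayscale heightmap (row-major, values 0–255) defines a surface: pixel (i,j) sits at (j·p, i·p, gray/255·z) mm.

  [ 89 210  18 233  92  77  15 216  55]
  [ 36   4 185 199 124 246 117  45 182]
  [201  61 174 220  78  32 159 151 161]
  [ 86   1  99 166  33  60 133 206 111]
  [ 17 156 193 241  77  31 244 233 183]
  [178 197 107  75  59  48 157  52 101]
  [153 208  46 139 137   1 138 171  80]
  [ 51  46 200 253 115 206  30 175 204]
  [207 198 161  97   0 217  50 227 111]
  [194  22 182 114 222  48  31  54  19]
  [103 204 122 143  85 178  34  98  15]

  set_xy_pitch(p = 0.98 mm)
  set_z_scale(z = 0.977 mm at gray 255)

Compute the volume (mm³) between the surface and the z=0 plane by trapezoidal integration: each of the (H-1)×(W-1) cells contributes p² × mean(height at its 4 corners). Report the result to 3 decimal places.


height_mm = gray/255 × 0.977; cell vol = 0.98² × mean(4 corners)
unit = 0.98² × 0.977 / (4×255) = 0.000919913 mm³ per gray-sum
row 0: Σ corner-gray over 8 cells = 3924  → 3.6097
row 1: Σ corner-gray over 8 cells = 4170  → 3.8360
row 2: Σ corner-gray over 8 cells = 3705  → 3.4083
row 3: Σ corner-gray over 8 cells = 4143  → 3.8112
row 4: Σ corner-gray over 8 cells = 4219  → 3.8811
row 5: Σ corner-gray over 8 cells = 3582  → 3.2951
row 6: Σ corner-gray over 8 cells = 4218  → 3.8802
row 7: Σ corner-gray over 8 cells = 4523  → 4.1608
row 8: Σ corner-gray over 8 cells = 3777  → 3.4745
row 9: Σ corner-gray over 8 cells = 3405  → 3.1323
Σ rows: total corner-gray = 39666  → 36.4893 mm³

36.489


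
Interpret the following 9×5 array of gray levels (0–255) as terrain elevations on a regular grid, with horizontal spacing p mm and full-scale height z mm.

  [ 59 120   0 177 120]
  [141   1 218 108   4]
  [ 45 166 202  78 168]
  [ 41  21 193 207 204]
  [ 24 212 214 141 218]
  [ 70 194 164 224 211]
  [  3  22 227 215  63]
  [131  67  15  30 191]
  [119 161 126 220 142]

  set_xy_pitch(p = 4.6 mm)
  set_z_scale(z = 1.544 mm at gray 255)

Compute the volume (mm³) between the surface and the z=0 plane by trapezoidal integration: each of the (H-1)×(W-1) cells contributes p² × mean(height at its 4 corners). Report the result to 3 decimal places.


536.574

height_mm = gray/255 × 1.544; cell vol = 4.6² × mean(4 corners)
unit = 4.6² × 1.544 / (4×255) = 0.0320304 mm³ per gray-sum
row 0: Σ corner-gray over 4 cells = 1572  → 50.3518
row 1: Σ corner-gray over 4 cells = 1904  → 60.9859
row 2: Σ corner-gray over 4 cells = 2192  → 70.2107
row 3: Σ corner-gray over 4 cells = 2463  → 78.8910
row 4: Σ corner-gray over 4 cells = 2821  → 90.3578
row 5: Σ corner-gray over 4 cells = 2439  → 78.1222
row 6: Σ corner-gray over 4 cells = 1540  → 49.3269
row 7: Σ corner-gray over 4 cells = 1821  → 58.3274
Σ rows: total corner-gray = 16752  → 536.5738 mm³


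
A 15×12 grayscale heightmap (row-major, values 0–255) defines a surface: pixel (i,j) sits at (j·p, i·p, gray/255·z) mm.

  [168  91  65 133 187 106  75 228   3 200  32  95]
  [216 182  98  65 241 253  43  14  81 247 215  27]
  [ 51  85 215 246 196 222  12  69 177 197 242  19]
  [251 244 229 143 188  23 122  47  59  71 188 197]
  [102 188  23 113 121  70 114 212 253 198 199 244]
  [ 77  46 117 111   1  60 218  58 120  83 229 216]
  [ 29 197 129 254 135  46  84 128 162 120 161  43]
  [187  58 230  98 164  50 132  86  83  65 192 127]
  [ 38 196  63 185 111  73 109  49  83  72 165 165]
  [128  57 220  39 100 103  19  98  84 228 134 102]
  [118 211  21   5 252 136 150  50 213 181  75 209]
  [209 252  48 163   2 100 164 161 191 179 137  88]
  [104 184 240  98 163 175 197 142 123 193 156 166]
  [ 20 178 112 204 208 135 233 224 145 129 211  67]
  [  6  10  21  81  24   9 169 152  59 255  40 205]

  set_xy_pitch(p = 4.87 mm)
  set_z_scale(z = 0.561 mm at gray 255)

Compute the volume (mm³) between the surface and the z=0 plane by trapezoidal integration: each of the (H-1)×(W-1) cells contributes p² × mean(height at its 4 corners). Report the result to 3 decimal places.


1071.693

height_mm = gray/255 × 0.561; cell vol = 4.87² × mean(4 corners)
unit = 4.87² × 0.561 / (4×255) = 0.0130443 mm³ per gray-sum
row 0: Σ corner-gray over 11 cells = 5624  → 73.3611
row 1: Σ corner-gray over 11 cells = 6513  → 84.9575
row 2: Σ corner-gray over 11 cells = 6468  → 84.3705
row 3: Σ corner-gray over 11 cells = 6404  → 83.5357
row 4: Σ corner-gray over 11 cells = 5707  → 74.4438
row 5: Σ corner-gray over 11 cells = 5283  → 68.9130
row 6: Σ corner-gray over 11 cells = 5534  → 72.1871
row 7: Σ corner-gray over 11 cells = 5045  → 65.8085
row 8: Σ corner-gray over 11 cells = 4809  → 62.7300
row 9: Σ corner-gray over 11 cells = 5309  → 69.2522
row 10: Σ corner-gray over 11 cells = 6006  → 78.3440
row 11: Σ corner-gray over 11 cells = 6703  → 87.4359
row 12: Σ corner-gray over 11 cells = 7257  → 94.6624
row 13: Σ corner-gray over 11 cells = 5496  → 71.6914
Σ rows: total corner-gray = 82158  → 1071.6932 mm³


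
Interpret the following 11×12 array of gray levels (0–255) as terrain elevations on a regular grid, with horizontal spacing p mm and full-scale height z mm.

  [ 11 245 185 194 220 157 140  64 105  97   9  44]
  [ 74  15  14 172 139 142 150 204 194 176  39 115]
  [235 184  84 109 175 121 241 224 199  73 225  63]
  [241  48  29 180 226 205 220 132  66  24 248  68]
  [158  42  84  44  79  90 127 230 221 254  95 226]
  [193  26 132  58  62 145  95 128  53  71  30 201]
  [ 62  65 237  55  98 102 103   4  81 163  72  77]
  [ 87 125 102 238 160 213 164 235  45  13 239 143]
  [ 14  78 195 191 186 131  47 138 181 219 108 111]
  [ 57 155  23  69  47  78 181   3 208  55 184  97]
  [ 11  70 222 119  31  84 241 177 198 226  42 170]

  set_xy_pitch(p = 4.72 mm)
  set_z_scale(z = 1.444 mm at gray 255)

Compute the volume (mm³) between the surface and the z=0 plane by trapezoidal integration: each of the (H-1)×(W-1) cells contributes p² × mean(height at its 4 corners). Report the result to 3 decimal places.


height_mm = gray/255 × 1.444; cell vol = 4.72² × mean(4 corners)
unit = 4.72² × 1.444 / (4×255) = 0.0315392 mm³ per gray-sum
row 0: Σ corner-gray over 11 cells = 5566  → 175.5473
row 1: Σ corner-gray over 11 cells = 6247  → 197.0255
row 2: Σ corner-gray over 11 cells = 6633  → 209.1997
row 3: Σ corner-gray over 11 cells = 5981  → 188.6361
row 4: Σ corner-gray over 11 cells = 4910  → 154.8576
row 5: Σ corner-gray over 11 cells = 4093  → 129.0900
row 6: Σ corner-gray over 11 cells = 5397  → 170.2172
row 7: Σ corner-gray over 11 cells = 6371  → 200.9364
row 8: Σ corner-gray over 11 cells = 5233  → 165.0448
row 9: Σ corner-gray over 11 cells = 5161  → 162.7739
Σ rows: total corner-gray = 55592  → 1753.3286 mm³

1753.329


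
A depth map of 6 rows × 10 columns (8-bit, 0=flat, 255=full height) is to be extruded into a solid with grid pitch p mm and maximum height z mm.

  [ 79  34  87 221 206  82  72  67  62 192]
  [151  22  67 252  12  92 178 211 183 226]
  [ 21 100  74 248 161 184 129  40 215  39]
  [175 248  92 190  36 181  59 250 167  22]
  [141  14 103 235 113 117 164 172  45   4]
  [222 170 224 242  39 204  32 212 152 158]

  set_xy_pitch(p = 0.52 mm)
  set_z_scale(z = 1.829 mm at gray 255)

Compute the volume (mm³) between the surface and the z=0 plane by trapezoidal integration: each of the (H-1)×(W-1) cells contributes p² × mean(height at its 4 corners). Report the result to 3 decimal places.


11.558

height_mm = gray/255 × 1.829; cell vol = 0.52² × mean(4 corners)
unit = 0.52² × 1.829 / (4×255) = 0.000484864 mm³ per gray-sum
row 0: Σ corner-gray over 9 cells = 4344  → 2.1063
row 1: Σ corner-gray over 9 cells = 4773  → 2.3143
row 2: Σ corner-gray over 9 cells = 5005  → 2.4267
row 3: Σ corner-gray over 9 cells = 4714  → 2.2857
row 4: Σ corner-gray over 9 cells = 5001  → 2.4248
Σ rows: total corner-gray = 23837  → 11.5577 mm³


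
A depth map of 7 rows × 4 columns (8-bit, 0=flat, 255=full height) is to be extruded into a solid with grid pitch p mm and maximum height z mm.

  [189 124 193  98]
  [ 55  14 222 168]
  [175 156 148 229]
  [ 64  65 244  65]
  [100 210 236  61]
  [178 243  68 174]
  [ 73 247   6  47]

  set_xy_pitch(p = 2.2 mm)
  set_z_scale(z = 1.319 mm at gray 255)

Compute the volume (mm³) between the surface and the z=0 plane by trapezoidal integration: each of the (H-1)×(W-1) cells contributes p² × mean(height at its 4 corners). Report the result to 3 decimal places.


65.774

height_mm = gray/255 × 1.319; cell vol = 2.2² × mean(4 corners)
unit = 2.2² × 1.319 / (4×255) = 0.00625878 mm³ per gray-sum
row 0: Σ corner-gray over 3 cells = 1616  → 10.1142
row 1: Σ corner-gray over 3 cells = 1707  → 10.6837
row 2: Σ corner-gray over 3 cells = 1759  → 11.0092
row 3: Σ corner-gray over 3 cells = 1800  → 11.2658
row 4: Σ corner-gray over 3 cells = 2027  → 12.6866
row 5: Σ corner-gray over 3 cells = 1600  → 10.0141
Σ rows: total corner-gray = 10509  → 65.7736 mm³


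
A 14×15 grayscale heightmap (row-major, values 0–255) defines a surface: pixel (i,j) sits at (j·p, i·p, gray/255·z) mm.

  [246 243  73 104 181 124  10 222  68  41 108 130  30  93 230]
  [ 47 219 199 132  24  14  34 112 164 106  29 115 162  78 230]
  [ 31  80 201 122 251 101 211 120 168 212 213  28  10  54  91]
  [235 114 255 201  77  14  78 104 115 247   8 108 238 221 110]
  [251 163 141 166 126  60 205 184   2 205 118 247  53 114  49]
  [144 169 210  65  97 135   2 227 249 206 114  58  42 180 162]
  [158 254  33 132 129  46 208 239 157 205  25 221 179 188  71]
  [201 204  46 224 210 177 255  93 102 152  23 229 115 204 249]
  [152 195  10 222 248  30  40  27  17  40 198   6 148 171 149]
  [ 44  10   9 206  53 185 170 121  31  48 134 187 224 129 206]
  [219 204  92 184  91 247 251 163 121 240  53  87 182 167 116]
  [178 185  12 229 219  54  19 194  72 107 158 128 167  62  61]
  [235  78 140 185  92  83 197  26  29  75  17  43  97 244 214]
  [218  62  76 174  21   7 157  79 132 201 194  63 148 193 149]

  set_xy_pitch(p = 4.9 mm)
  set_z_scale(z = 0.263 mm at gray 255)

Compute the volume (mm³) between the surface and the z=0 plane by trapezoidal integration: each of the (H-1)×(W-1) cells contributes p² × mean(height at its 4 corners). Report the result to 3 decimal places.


height_mm = gray/255 × 0.263; cell vol = 4.9² × mean(4 corners)
unit = 4.9² × 0.263 / (4×255) = 0.00619081 mm³ per gray-sum
row 0: Σ corner-gray over 14 cells = 6383  → 39.5160
row 1: Σ corner-gray over 14 cells = 6717  → 41.5837
row 2: Σ corner-gray over 14 cells = 7569  → 46.8583
row 3: Σ corner-gray over 14 cells = 7773  → 48.1212
row 4: Σ corner-gray over 14 cells = 7682  → 47.5578
row 5: Σ corner-gray over 14 cells = 8075  → 49.9908
row 6: Σ corner-gray over 14 cells = 8779  → 54.3492
row 7: Σ corner-gray over 14 cells = 7523  → 46.5735
row 8: Σ corner-gray over 14 cells = 6269  → 38.8102
row 9: Σ corner-gray over 14 cells = 7763  → 48.0593
row 10: Σ corner-gray over 14 cells = 7950  → 49.2170
row 11: Σ corner-gray over 14 cells = 6512  → 40.3146
row 12: Σ corner-gray over 14 cells = 6442  → 39.8812
Σ rows: total corner-gray = 95437  → 590.8327 mm³

590.833


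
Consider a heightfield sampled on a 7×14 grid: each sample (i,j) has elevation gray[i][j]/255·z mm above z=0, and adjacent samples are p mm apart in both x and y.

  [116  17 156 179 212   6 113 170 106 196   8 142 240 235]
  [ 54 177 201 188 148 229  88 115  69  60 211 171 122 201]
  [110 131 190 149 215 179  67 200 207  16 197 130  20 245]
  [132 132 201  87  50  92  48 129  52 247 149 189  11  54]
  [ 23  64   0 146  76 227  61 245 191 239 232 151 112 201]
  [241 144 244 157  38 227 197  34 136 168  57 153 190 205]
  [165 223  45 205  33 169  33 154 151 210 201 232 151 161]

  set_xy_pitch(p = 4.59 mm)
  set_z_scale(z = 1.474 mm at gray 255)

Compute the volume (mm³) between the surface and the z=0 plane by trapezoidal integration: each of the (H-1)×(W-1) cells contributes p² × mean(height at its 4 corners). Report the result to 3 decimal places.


1331.594

height_mm = gray/255 × 1.474; cell vol = 4.59² × mean(4 corners)
unit = 4.59² × 1.474 / (4×255) = 0.0304455 mm³ per gray-sum
row 0: Σ corner-gray over 13 cells = 7254  → 220.8514
row 1: Σ corner-gray over 13 cells = 7570  → 230.4722
row 2: Σ corner-gray over 13 cells = 6717  → 204.5022
row 3: Σ corner-gray over 13 cells = 6672  → 203.1322
row 4: Σ corner-gray over 13 cells = 7648  → 232.8470
row 5: Σ corner-gray over 13 cells = 7876  → 239.7885
Σ rows: total corner-gray = 43737  → 1331.5935 mm³


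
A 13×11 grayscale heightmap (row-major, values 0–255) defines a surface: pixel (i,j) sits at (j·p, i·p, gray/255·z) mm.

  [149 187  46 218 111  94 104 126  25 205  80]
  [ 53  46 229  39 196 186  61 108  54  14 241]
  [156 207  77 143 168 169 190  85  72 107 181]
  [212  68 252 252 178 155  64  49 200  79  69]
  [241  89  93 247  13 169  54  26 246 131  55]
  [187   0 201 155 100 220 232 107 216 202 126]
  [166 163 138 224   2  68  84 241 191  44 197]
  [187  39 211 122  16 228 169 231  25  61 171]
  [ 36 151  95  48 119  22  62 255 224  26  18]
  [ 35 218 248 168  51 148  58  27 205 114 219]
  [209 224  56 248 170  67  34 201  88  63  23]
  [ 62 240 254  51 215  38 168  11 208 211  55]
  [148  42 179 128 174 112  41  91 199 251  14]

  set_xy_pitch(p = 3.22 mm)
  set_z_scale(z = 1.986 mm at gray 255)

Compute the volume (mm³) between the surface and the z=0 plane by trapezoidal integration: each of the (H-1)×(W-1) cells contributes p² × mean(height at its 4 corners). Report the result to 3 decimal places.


1268.263

height_mm = gray/255 × 1.986; cell vol = 3.22² × mean(4 corners)
unit = 3.22² × 1.986 / (4×255) = 0.0201879 mm³ per gray-sum
row 0: Σ corner-gray over 10 cells = 4621  → 93.2882
row 1: Σ corner-gray over 10 cells = 4933  → 99.5868
row 2: Σ corner-gray over 10 cells = 5648  → 114.0212
row 3: Σ corner-gray over 10 cells = 5307  → 107.1371
row 4: Σ corner-gray over 10 cells = 5611  → 113.2742
row 5: Σ corner-gray over 10 cells = 5852  → 118.1395
row 6: Σ corner-gray over 10 cells = 5235  → 105.6836
row 7: Σ corner-gray over 10 cells = 4620  → 93.2680
row 8: Σ corner-gray over 10 cells = 4786  → 96.6192
row 9: Σ corner-gray over 10 cells = 5262  → 106.2286
row 10: Σ corner-gray over 10 cells = 5443  → 109.8827
row 11: Σ corner-gray over 10 cells = 5505  → 111.1343
Σ rows: total corner-gray = 62823  → 1268.2635 mm³


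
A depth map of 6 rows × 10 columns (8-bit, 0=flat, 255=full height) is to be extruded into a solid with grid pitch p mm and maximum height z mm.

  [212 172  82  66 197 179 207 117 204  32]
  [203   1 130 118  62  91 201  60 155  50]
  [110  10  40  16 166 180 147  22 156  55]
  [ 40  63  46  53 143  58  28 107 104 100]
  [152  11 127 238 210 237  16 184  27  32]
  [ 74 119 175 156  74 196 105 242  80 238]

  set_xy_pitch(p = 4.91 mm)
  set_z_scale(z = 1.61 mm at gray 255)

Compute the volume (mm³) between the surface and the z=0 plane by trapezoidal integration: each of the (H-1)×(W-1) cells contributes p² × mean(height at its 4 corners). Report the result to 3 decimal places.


746.219

height_mm = gray/255 × 1.61; cell vol = 4.91² × mean(4 corners)
unit = 4.91² × 1.61 / (4×255) = 0.038053 mm³ per gray-sum
row 0: Σ corner-gray over 9 cells = 4581  → 174.3207
row 1: Σ corner-gray over 9 cells = 3528  → 134.2509
row 2: Σ corner-gray over 9 cells = 2983  → 113.5120
row 3: Σ corner-gray over 9 cells = 3628  → 138.0562
row 4: Σ corner-gray over 9 cells = 4890  → 186.0791
Σ rows: total corner-gray = 19610  → 746.2190 mm³
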